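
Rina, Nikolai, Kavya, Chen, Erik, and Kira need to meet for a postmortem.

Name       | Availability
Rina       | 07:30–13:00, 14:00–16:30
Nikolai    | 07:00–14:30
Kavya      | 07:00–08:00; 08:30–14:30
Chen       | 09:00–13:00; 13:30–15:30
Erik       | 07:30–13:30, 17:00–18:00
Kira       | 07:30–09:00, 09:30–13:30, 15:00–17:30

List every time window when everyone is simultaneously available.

Rina ∩ Nikolai: 07:30-13:00, 14:00-14:30.
Rina ∩ Nikolai ∩ Kavya: 07:30-08:00, 08:30-13:00, 14:00-14:30.
Rina ∩ Nikolai ∩ Kavya ∩ Chen: 09:00-13:00, 14:00-14:30.
Rina ∩ Nikolai ∩ Kavya ∩ Chen ∩ Erik: 09:00-13:00.
Rina ∩ Nikolai ∩ Kavya ∩ Chen ∩ Erik ∩ Kira: 09:30-13:00.
So the common availability across everyone is 09:30-13:00.

09:30-13:00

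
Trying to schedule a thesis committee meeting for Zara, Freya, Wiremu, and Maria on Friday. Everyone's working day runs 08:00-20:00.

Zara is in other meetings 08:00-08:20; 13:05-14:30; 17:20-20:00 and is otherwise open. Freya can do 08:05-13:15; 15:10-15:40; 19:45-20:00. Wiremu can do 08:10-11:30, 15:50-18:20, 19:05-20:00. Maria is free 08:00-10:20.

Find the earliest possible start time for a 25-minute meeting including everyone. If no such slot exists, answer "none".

08:20

Zara free: 08:20-13:05, 14:30-17:20 (invert busy blocks within the working day).
Freya free: 08:05-13:15, 15:10-15:40, 19:45-20:00.
Wiremu free: 08:10-11:30, 15:50-18:20, 19:05-20:00.
Maria free: 08:00-10:20.
Zara ∩ Freya: 08:20-13:05, 15:10-15:40.
Zara ∩ Freya ∩ Wiremu: 08:20-11:30.
Zara ∩ Freya ∩ Wiremu ∩ Maria: 08:20-10:20.
The first common window of at least 25 minutes is 08:20-10:20, so the earliest start is 08:20.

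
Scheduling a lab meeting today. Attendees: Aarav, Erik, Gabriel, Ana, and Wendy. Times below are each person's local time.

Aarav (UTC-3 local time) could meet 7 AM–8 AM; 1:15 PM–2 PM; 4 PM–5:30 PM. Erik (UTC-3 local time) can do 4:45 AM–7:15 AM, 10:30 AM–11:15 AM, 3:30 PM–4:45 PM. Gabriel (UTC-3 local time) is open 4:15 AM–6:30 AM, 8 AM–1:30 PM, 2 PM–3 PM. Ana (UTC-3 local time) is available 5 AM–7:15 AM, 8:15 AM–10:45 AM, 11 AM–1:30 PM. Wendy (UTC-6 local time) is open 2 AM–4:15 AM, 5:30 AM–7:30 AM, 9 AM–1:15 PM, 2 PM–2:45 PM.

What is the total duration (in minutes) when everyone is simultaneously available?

Aarav in UTC: 10:00-11:00, 16:15-17:00, 19:00-20:30 (add 3h to convert from UTC-3).
Erik in UTC: 07:45-10:15, 13:30-14:15, 18:30-19:45 (add 3h to convert from UTC-3).
Gabriel in UTC: 07:15-09:30, 11:00-16:30, 17:00-18:00 (add 3h to convert from UTC-3).
Ana in UTC: 08:00-10:15, 11:15-13:45, 14:00-16:30 (add 3h to convert from UTC-3).
Wendy in UTC: 08:00-10:15, 11:30-13:30, 15:00-19:15, 20:00-20:45 (add 6h to convert from UTC-6).
Aarav ∩ Erik: 10:00-10:15, 19:00-19:45.
Aarav ∩ Erik ∩ Gabriel: ∅.
Aarav ∩ Erik ∩ Gabriel ∩ Ana: ∅.
Aarav ∩ Erik ∩ Gabriel ∩ Ana ∩ Wendy: ∅.
There is no time when everyone is free.
There is no common window, so the total is 0 minutes.

0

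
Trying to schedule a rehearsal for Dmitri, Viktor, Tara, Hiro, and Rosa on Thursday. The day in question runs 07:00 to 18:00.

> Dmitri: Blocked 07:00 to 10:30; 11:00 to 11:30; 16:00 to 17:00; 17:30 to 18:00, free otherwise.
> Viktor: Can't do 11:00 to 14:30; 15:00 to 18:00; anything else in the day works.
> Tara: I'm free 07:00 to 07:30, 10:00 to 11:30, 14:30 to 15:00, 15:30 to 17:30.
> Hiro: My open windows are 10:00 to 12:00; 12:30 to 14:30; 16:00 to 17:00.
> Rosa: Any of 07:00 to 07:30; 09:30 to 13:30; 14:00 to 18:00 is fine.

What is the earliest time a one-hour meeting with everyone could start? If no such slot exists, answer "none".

Dmitri free: 10:30-11:00, 11:30-16:00, 17:00-17:30 (invert busy blocks within the working day).
Viktor free: 07:00-11:00, 14:30-15:00 (invert busy blocks within the working day).
Tara free: 07:00-07:30, 10:00-11:30, 14:30-15:00, 15:30-17:30.
Hiro free: 10:00-12:00, 12:30-14:30, 16:00-17:00.
Rosa free: 07:00-07:30, 09:30-13:30, 14:00-18:00.
Dmitri ∩ Viktor: 10:30-11:00, 14:30-15:00.
Dmitri ∩ Viktor ∩ Tara: 10:30-11:00, 14:30-15:00.
Dmitri ∩ Viktor ∩ Tara ∩ Hiro: 10:30-11:00.
Dmitri ∩ Viktor ∩ Tara ∩ Hiro ∩ Rosa: 10:30-11:00.
So the common availability across everyone is 10:30-11:00.
No common window is at least 60 minutes long.

none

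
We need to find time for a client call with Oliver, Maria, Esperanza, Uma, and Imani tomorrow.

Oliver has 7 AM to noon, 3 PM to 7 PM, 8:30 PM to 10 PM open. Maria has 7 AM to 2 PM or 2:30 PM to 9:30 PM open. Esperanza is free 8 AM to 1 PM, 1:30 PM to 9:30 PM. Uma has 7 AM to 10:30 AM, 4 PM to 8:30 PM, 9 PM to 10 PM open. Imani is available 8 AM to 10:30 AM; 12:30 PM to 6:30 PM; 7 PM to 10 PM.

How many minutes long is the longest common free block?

Oliver ∩ Maria: 07:00-12:00, 15:00-19:00, 20:30-21:30.
Oliver ∩ Maria ∩ Esperanza: 08:00-12:00, 15:00-19:00, 20:30-21:30.
Oliver ∩ Maria ∩ Esperanza ∩ Uma: 08:00-10:30, 16:00-19:00, 21:00-21:30.
Oliver ∩ Maria ∩ Esperanza ∩ Uma ∩ Imani: 08:00-10:30, 16:00-18:30, 21:00-21:30.
Those are the intersection windows.
The longest is 08:00-10:30 at 150 minutes.

150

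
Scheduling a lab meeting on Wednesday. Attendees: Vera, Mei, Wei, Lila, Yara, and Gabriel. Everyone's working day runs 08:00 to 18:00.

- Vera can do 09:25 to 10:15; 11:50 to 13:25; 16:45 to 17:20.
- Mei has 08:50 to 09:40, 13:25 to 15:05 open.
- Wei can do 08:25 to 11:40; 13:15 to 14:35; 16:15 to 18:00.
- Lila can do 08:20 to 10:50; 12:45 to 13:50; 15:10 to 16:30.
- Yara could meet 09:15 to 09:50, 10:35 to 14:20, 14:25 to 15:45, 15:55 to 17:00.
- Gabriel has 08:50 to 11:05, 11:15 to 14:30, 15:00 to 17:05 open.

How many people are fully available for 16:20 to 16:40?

Wei, Yara, and Gabriel can make the full 16:20-16:40 slot — that's 3.

3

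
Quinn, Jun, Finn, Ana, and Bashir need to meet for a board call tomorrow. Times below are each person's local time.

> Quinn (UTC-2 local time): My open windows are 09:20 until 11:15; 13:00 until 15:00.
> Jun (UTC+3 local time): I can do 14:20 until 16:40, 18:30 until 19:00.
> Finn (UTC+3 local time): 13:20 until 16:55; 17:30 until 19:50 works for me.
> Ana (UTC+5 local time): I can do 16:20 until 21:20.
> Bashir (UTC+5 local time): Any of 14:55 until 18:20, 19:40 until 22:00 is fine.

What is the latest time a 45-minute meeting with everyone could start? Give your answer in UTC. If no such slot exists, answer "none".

Quinn in UTC: 11:20-13:15, 15:00-17:00 (add 2h to convert from UTC-2).
Jun in UTC: 11:20-13:40, 15:30-16:00 (subtract 3h to convert from UTC+3).
Finn in UTC: 10:20-13:55, 14:30-16:50 (subtract 3h to convert from UTC+3).
Ana in UTC: 11:20-16:20 (subtract 5h to convert from UTC+5).
Bashir in UTC: 09:55-13:20, 14:40-17:00 (subtract 5h to convert from UTC+5).
Quinn ∩ Jun: 11:20-13:15, 15:30-16:00.
Quinn ∩ Jun ∩ Finn: 11:20-13:15, 15:30-16:00.
Quinn ∩ Jun ∩ Finn ∩ Ana: 11:20-13:15, 15:30-16:00.
Quinn ∩ Jun ∩ Finn ∩ Ana ∩ Bashir: 11:20-13:15, 15:30-16:00.
The last common window of at least 45 minutes is 11:20-13:15; a 45-minute meeting can start as late as 12:30 and still end by 13:15.

12:30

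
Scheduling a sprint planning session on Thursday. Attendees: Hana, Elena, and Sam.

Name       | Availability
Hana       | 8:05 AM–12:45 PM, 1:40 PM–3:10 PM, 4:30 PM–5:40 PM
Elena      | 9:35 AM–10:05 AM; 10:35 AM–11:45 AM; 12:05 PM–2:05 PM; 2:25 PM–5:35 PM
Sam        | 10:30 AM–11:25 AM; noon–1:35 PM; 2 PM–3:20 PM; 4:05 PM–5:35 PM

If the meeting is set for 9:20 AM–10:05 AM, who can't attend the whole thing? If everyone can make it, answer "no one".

Elena, Sam

Hana: free for 09:20-10:05. Elena: not fully free for 09:20-10:05. Sam: not fully free for 09:20-10:05.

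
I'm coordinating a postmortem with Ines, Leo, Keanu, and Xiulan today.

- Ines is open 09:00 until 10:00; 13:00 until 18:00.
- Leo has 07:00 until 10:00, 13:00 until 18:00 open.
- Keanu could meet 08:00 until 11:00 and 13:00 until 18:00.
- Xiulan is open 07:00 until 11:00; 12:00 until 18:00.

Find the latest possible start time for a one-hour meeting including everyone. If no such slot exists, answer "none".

Ines ∩ Leo: 09:00-10:00, 13:00-18:00.
Ines ∩ Leo ∩ Keanu: 09:00-10:00, 13:00-18:00.
Ines ∩ Leo ∩ Keanu ∩ Xiulan: 09:00-10:00, 13:00-18:00.
So the common availability across everyone is 09:00-10:00, 13:00-18:00.
The last common window of at least 60 minutes is 13:00-18:00; a 60-minute meeting can start as late as 17:00 and still end by 18:00.

17:00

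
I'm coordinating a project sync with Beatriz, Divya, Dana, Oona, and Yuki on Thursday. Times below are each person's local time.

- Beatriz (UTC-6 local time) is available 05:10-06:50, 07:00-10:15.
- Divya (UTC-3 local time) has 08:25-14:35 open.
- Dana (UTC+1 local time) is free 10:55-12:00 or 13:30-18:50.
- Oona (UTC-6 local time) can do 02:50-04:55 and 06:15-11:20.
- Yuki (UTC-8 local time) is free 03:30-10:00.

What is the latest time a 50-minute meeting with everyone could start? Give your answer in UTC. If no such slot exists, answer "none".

Beatriz in UTC: 11:10-12:50, 13:00-16:15 (add 6h to convert from UTC-6).
Divya in UTC: 11:25-17:35 (add 3h to convert from UTC-3).
Dana in UTC: 09:55-11:00, 12:30-17:50 (subtract 1h to convert from UTC+1).
Oona in UTC: 08:50-10:55, 12:15-17:20 (add 6h to convert from UTC-6).
Yuki in UTC: 11:30-18:00 (add 8h to convert from UTC-8).
Beatriz ∩ Divya: 11:25-12:50, 13:00-16:15.
Beatriz ∩ Divya ∩ Dana: 12:30-12:50, 13:00-16:15.
Beatriz ∩ Divya ∩ Dana ∩ Oona: 12:30-12:50, 13:00-16:15.
Beatriz ∩ Divya ∩ Dana ∩ Oona ∩ Yuki: 12:30-12:50, 13:00-16:15.
So the common availability across everyone is 12:30-12:50, 13:00-16:15.
The last common window of at least 50 minutes is 13:00-16:15; a 50-minute meeting can start as late as 15:25 and still end by 16:15.

15:25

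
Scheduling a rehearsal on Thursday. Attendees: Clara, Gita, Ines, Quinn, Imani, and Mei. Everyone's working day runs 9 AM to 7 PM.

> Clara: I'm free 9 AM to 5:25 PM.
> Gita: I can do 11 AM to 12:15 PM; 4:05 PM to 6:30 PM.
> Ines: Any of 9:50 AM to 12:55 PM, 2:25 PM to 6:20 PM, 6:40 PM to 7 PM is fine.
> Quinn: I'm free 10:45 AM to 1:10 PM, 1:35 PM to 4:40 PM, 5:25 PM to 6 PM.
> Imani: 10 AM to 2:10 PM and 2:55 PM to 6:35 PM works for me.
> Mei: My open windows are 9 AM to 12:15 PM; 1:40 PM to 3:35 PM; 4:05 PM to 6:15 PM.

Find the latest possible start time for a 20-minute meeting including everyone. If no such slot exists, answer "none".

16:20

Clara ∩ Gita: 11:00-12:15, 16:05-17:25.
Clara ∩ Gita ∩ Ines: 11:00-12:15, 16:05-17:25.
Clara ∩ Gita ∩ Ines ∩ Quinn: 11:00-12:15, 16:05-16:40.
Clara ∩ Gita ∩ Ines ∩ Quinn ∩ Imani: 11:00-12:15, 16:05-16:40.
Clara ∩ Gita ∩ Ines ∩ Quinn ∩ Imani ∩ Mei: 11:00-12:15, 16:05-16:40.
The last common window of at least 20 minutes is 16:05-16:40; a 20-minute meeting can start as late as 16:20 and still end by 16:40.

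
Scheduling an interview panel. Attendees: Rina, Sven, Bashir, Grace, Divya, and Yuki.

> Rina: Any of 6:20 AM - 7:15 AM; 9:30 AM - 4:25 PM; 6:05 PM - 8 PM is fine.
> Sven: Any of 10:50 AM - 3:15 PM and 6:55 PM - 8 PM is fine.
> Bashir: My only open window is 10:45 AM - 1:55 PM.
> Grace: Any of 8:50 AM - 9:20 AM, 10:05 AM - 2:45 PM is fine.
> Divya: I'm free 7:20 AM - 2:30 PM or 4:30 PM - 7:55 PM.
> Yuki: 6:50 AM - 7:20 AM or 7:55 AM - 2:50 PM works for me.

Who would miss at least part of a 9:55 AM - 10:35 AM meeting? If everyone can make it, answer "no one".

Rina: free for 09:55-10:35. Sven: not fully free for 09:55-10:35. Bashir: not fully free for 09:55-10:35. Grace: not fully free for 09:55-10:35. Divya: free for 09:55-10:35. Yuki: free for 09:55-10:35.

Bashir, Grace, Sven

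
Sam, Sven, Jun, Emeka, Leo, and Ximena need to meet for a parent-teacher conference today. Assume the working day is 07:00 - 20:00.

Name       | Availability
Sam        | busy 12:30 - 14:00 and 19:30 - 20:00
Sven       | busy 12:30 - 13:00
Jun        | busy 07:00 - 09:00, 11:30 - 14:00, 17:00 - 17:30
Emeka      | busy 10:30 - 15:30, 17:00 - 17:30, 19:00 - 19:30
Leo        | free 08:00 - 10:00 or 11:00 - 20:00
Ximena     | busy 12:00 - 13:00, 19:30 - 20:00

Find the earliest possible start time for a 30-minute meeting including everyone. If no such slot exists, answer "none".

Sam free: 07:00-12:30, 14:00-19:30 (invert busy blocks within the working day).
Sven free: 07:00-12:30, 13:00-20:00 (invert busy blocks within the working day).
Jun free: 09:00-11:30, 14:00-17:00, 17:30-20:00 (invert busy blocks within the working day).
Emeka free: 07:00-10:30, 15:30-17:00, 17:30-19:00, 19:30-20:00 (invert busy blocks within the working day).
Leo free: 08:00-10:00, 11:00-20:00.
Ximena free: 07:00-12:00, 13:00-19:30 (invert busy blocks within the working day).
Sam ∩ Sven: 07:00-12:30, 14:00-19:30.
Sam ∩ Sven ∩ Jun: 09:00-11:30, 14:00-17:00, 17:30-19:30.
Sam ∩ Sven ∩ Jun ∩ Emeka: 09:00-10:30, 15:30-17:00, 17:30-19:00.
Sam ∩ Sven ∩ Jun ∩ Emeka ∩ Leo: 09:00-10:00, 15:30-17:00, 17:30-19:00.
Sam ∩ Sven ∩ Jun ∩ Emeka ∩ Leo ∩ Ximena: 09:00-10:00, 15:30-17:00, 17:30-19:00.
So the common availability across everyone is 09:00-10:00, 15:30-17:00, 17:30-19:00.
The first common window of at least 30 minutes is 09:00-10:00, so the earliest start is 09:00.

09:00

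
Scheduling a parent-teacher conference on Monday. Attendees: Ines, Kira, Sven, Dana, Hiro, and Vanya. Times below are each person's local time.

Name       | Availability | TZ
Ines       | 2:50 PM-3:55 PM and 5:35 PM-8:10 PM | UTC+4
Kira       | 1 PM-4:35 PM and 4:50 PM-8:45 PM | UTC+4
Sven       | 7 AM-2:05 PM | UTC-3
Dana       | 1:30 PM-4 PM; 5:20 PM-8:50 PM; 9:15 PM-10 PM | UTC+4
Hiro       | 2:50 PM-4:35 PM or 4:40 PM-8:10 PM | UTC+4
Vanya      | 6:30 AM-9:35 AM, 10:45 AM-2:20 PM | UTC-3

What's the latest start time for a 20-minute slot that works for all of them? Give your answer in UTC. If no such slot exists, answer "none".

Ines in UTC: 10:50-11:55, 13:35-16:10 (subtract 4h to convert from UTC+4).
Kira in UTC: 09:00-12:35, 12:50-16:45 (subtract 4h to convert from UTC+4).
Sven in UTC: 10:00-17:05 (add 3h to convert from UTC-3).
Dana in UTC: 09:30-12:00, 13:20-16:50, 17:15-18:00 (subtract 4h to convert from UTC+4).
Hiro in UTC: 10:50-12:35, 12:40-16:10 (subtract 4h to convert from UTC+4).
Vanya in UTC: 09:30-12:35, 13:45-17:20 (add 3h to convert from UTC-3).
Ines ∩ Kira: 10:50-11:55, 13:35-16:10.
Ines ∩ Kira ∩ Sven: 10:50-11:55, 13:35-16:10.
Ines ∩ Kira ∩ Sven ∩ Dana: 10:50-11:55, 13:35-16:10.
Ines ∩ Kira ∩ Sven ∩ Dana ∩ Hiro: 10:50-11:55, 13:35-16:10.
Ines ∩ Kira ∩ Sven ∩ Dana ∩ Hiro ∩ Vanya: 10:50-11:55, 13:45-16:10.
So the common availability across everyone is 10:50-11:55, 13:45-16:10.
The last common window of at least 20 minutes is 13:45-16:10; a 20-minute meeting can start as late as 15:50 and still end by 16:10.

15:50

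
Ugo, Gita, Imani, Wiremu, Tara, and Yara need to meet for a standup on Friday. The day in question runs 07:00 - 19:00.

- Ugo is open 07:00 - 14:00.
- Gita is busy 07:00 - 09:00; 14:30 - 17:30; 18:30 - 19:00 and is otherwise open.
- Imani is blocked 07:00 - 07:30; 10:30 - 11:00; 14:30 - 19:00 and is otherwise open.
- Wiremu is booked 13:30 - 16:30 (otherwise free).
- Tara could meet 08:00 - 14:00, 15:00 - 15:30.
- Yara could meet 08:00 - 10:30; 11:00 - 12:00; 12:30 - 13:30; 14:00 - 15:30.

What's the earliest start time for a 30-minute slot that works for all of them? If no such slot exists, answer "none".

Ugo free: 07:00-14:00.
Gita free: 09:00-14:30, 17:30-18:30 (invert busy blocks within the working day).
Imani free: 07:30-10:30, 11:00-14:30 (invert busy blocks within the working day).
Wiremu free: 07:00-13:30, 16:30-19:00 (invert busy blocks within the working day).
Tara free: 08:00-14:00, 15:00-15:30.
Yara free: 08:00-10:30, 11:00-12:00, 12:30-13:30, 14:00-15:30.
Ugo ∩ Gita: 09:00-14:00.
Ugo ∩ Gita ∩ Imani: 09:00-10:30, 11:00-14:00.
Ugo ∩ Gita ∩ Imani ∩ Wiremu: 09:00-10:30, 11:00-13:30.
Ugo ∩ Gita ∩ Imani ∩ Wiremu ∩ Tara: 09:00-10:30, 11:00-13:30.
Ugo ∩ Gita ∩ Imani ∩ Wiremu ∩ Tara ∩ Yara: 09:00-10:30, 11:00-12:00, 12:30-13:30.
The first common window of at least 30 minutes is 09:00-10:30, so the earliest start is 09:00.

09:00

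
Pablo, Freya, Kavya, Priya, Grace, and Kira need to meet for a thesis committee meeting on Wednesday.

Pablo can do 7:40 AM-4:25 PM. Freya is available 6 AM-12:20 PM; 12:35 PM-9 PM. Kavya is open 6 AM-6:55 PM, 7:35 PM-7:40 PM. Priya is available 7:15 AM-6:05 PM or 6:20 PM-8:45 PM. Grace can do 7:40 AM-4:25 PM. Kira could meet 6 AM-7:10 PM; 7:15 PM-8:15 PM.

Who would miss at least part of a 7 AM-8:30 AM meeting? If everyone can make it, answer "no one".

Pablo: not fully free for 07:00-08:30. Freya: free for 07:00-08:30. Kavya: free for 07:00-08:30. Priya: not fully free for 07:00-08:30. Grace: not fully free for 07:00-08:30. Kira: free for 07:00-08:30.

Grace, Pablo, Priya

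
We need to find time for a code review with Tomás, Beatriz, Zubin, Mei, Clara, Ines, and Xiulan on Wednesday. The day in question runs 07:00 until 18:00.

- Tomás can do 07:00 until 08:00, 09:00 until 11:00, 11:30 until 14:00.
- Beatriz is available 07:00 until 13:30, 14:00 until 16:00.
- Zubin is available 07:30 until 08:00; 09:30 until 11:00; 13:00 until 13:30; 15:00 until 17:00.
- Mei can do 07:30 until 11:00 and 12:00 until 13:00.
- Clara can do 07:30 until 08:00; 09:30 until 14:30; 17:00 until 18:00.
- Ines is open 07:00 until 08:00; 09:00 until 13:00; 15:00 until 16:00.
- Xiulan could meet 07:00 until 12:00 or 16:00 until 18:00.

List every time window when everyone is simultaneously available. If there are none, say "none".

07:30-08:00, 09:30-11:00

Tomás ∩ Beatriz: 07:00-08:00, 09:00-11:00, 11:30-13:30.
Tomás ∩ Beatriz ∩ Zubin: 07:30-08:00, 09:30-11:00, 13:00-13:30.
Tomás ∩ Beatriz ∩ Zubin ∩ Mei: 07:30-08:00, 09:30-11:00.
Tomás ∩ Beatriz ∩ Zubin ∩ Mei ∩ Clara: 07:30-08:00, 09:30-11:00.
Tomás ∩ Beatriz ∩ Zubin ∩ Mei ∩ Clara ∩ Ines: 07:30-08:00, 09:30-11:00.
Tomás ∩ Beatriz ∩ Zubin ∩ Mei ∩ Clara ∩ Ines ∩ Xiulan: 07:30-08:00, 09:30-11:00.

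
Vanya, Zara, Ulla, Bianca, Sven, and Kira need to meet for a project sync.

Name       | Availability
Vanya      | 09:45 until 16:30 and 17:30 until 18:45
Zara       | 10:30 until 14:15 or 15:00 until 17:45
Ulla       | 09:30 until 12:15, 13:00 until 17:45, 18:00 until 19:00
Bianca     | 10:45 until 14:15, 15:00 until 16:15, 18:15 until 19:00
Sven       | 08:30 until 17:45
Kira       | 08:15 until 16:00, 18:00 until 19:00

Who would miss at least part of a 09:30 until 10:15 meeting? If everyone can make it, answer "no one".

Vanya: not fully free for 09:30-10:15. Zara: not fully free for 09:30-10:15. Ulla: free for 09:30-10:15. Bianca: not fully free for 09:30-10:15. Sven: free for 09:30-10:15. Kira: free for 09:30-10:15.

Bianca, Vanya, Zara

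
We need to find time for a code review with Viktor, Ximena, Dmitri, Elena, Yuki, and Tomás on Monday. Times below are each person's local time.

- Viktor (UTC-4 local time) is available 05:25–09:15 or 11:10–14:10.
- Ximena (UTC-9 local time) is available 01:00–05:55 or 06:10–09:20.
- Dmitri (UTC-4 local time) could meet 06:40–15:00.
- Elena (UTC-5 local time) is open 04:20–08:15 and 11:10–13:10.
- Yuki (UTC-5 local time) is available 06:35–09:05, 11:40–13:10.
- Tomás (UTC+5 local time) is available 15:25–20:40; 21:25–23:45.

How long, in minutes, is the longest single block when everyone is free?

Viktor in UTC: 09:25-13:15, 15:10-18:10 (add 4h to convert from UTC-4).
Ximena in UTC: 10:00-14:55, 15:10-18:20 (add 9h to convert from UTC-9).
Dmitri in UTC: 10:40-19:00 (add 4h to convert from UTC-4).
Elena in UTC: 09:20-13:15, 16:10-18:10 (add 5h to convert from UTC-5).
Yuki in UTC: 11:35-14:05, 16:40-18:10 (add 5h to convert from UTC-5).
Tomás in UTC: 10:25-15:40, 16:25-18:45 (subtract 5h to convert from UTC+5).
Viktor ∩ Ximena: 10:00-13:15, 15:10-18:10.
Viktor ∩ Ximena ∩ Dmitri: 10:40-13:15, 15:10-18:10.
Viktor ∩ Ximena ∩ Dmitri ∩ Elena: 10:40-13:15, 16:10-18:10.
Viktor ∩ Ximena ∩ Dmitri ∩ Elena ∩ Yuki: 11:35-13:15, 16:40-18:10.
Viktor ∩ Ximena ∩ Dmitri ∩ Elena ∩ Yuki ∩ Tomás: 11:35-13:15, 16:40-18:10.
The longest is 11:35-13:15 at 100 minutes.

100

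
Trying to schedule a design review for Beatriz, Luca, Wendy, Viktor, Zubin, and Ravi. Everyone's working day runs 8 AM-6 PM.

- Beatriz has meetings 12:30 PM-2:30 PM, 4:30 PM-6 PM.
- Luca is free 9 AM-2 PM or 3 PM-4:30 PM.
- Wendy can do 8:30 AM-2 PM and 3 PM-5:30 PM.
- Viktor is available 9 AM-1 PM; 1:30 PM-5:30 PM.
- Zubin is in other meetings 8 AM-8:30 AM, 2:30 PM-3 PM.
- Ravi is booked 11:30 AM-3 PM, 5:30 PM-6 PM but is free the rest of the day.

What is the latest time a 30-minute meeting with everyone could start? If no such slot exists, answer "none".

16:00

Beatriz free: 08:00-12:30, 14:30-16:30 (invert busy blocks within the working day).
Luca free: 09:00-14:00, 15:00-16:30.
Wendy free: 08:30-14:00, 15:00-17:30.
Viktor free: 09:00-13:00, 13:30-17:30.
Zubin free: 08:30-14:30, 15:00-18:00 (invert busy blocks within the working day).
Ravi free: 08:00-11:30, 15:00-17:30 (invert busy blocks within the working day).
Beatriz ∩ Luca: 09:00-12:30, 15:00-16:30.
Beatriz ∩ Luca ∩ Wendy: 09:00-12:30, 15:00-16:30.
Beatriz ∩ Luca ∩ Wendy ∩ Viktor: 09:00-12:30, 15:00-16:30.
Beatriz ∩ Luca ∩ Wendy ∩ Viktor ∩ Zubin: 09:00-12:30, 15:00-16:30.
Beatriz ∩ Luca ∩ Wendy ∩ Viktor ∩ Zubin ∩ Ravi: 09:00-11:30, 15:00-16:30.
The last common window of at least 30 minutes is 15:00-16:30; a 30-minute meeting can start as late as 16:00 and still end by 16:30.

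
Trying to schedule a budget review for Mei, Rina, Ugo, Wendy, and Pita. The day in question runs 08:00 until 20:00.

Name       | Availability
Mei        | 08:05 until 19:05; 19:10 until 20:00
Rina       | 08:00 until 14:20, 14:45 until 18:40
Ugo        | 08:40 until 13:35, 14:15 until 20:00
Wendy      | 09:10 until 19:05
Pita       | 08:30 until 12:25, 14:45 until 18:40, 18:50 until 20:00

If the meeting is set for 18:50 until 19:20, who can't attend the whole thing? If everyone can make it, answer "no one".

Mei: not fully free for 18:50-19:20. Rina: not fully free for 18:50-19:20. Ugo: free for 18:50-19:20. Wendy: not fully free for 18:50-19:20. Pita: free for 18:50-19:20.

Mei, Rina, Wendy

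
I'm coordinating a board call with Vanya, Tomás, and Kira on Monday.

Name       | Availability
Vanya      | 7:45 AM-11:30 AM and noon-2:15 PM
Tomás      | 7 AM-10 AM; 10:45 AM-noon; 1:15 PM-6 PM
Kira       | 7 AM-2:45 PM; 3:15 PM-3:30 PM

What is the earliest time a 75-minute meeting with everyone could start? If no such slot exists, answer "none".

Vanya ∩ Tomás: 07:45-10:00, 10:45-11:30, 13:15-14:15.
Vanya ∩ Tomás ∩ Kira: 07:45-10:00, 10:45-11:30, 13:15-14:15.
Those are the intersection windows.
The first common window of at least 75 minutes is 07:45-10:00, so the earliest start is 07:45.

07:45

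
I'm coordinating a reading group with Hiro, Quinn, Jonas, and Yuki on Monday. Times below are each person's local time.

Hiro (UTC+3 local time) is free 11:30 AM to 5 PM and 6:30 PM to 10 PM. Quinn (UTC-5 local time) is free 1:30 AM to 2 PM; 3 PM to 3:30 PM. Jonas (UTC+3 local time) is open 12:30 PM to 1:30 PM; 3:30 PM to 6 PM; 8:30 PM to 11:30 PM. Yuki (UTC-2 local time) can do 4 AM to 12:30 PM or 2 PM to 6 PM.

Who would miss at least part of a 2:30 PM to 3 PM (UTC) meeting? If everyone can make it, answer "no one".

Hiro in UTC: 08:30-14:00, 15:30-19:00 (subtract 3h to convert from UTC+3).
Quinn in UTC: 06:30-19:00, 20:00-20:30 (add 5h to convert from UTC-5).
Jonas in UTC: 09:30-10:30, 12:30-15:00, 17:30-20:30 (subtract 3h to convert from UTC+3).
Yuki in UTC: 06:00-14:30, 16:00-20:00 (add 2h to convert from UTC-2).
Hiro: not fully free for 14:30-15:00. Quinn: free for 14:30-15:00. Jonas: free for 14:30-15:00. Yuki: not fully free for 14:30-15:00.

Hiro, Yuki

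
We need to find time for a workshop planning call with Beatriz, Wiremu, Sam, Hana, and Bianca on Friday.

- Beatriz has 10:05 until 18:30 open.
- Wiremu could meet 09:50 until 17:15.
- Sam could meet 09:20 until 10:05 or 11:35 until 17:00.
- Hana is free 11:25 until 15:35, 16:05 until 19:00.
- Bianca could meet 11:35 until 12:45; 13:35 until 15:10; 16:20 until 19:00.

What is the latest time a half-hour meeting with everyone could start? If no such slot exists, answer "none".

16:30

Beatriz ∩ Wiremu: 10:05-17:15.
Beatriz ∩ Wiremu ∩ Sam: 11:35-17:00.
Beatriz ∩ Wiremu ∩ Sam ∩ Hana: 11:35-15:35, 16:05-17:00.
Beatriz ∩ Wiremu ∩ Sam ∩ Hana ∩ Bianca: 11:35-12:45, 13:35-15:10, 16:20-17:00.
The last common window of at least 30 minutes is 16:20-17:00; a 30-minute meeting can start as late as 16:30 and still end by 17:00.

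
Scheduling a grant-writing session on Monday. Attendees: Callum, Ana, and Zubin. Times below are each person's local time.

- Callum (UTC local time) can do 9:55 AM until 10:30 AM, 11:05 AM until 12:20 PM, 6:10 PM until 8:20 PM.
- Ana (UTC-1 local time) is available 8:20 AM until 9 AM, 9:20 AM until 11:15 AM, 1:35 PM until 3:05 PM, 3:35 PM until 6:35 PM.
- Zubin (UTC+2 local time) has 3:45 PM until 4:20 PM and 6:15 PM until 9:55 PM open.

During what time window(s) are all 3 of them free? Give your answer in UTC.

18:10-19:35

Callum in UTC: 09:55-10:30, 11:05-12:20, 18:10-20:20.
Ana in UTC: 09:20-10:00, 10:20-12:15, 14:35-16:05, 16:35-19:35 (add 1h to convert from UTC-1).
Zubin in UTC: 13:45-14:20, 16:15-19:55 (subtract 2h to convert from UTC+2).
Callum ∩ Ana: 09:55-10:00, 10:20-10:30, 11:05-12:15, 18:10-19:35.
Callum ∩ Ana ∩ Zubin: 18:10-19:35.
Those are the intersection windows.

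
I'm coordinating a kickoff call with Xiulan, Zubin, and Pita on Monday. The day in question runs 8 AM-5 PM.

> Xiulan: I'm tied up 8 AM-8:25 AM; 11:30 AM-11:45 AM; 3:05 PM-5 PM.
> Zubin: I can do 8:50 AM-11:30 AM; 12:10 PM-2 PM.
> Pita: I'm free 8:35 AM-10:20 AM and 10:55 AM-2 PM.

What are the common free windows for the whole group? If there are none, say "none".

08:50-10:20, 10:55-11:30, 12:10-14:00

Xiulan free: 08:25-11:30, 11:45-15:05 (invert busy blocks within the working day).
Zubin free: 08:50-11:30, 12:10-14:00.
Pita free: 08:35-10:20, 10:55-14:00.
Xiulan ∩ Zubin: 08:50-11:30, 12:10-14:00.
Xiulan ∩ Zubin ∩ Pita: 08:50-10:20, 10:55-11:30, 12:10-14:00.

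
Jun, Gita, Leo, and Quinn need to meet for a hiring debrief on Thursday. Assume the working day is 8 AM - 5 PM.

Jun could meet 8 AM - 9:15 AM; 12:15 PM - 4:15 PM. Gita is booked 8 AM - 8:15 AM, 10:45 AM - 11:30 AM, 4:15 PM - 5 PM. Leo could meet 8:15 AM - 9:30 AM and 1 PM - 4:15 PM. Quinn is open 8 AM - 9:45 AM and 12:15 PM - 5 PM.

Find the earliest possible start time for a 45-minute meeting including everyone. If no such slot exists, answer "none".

Jun free: 08:00-09:15, 12:15-16:15.
Gita free: 08:15-10:45, 11:30-16:15 (invert busy blocks within the working day).
Leo free: 08:15-09:30, 13:00-16:15.
Quinn free: 08:00-09:45, 12:15-17:00.
Jun ∩ Gita: 08:15-09:15, 12:15-16:15.
Jun ∩ Gita ∩ Leo: 08:15-09:15, 13:00-16:15.
Jun ∩ Gita ∩ Leo ∩ Quinn: 08:15-09:15, 13:00-16:15.
Those are the intersection windows.
The first common window of at least 45 minutes is 08:15-09:15, so the earliest start is 08:15.

08:15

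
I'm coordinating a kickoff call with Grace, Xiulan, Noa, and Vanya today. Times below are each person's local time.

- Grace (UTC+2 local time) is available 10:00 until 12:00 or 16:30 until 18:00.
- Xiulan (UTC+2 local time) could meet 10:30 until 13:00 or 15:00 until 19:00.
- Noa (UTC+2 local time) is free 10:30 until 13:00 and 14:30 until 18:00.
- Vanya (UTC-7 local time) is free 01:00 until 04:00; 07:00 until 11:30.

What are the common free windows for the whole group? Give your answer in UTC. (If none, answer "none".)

Grace in UTC: 08:00-10:00, 14:30-16:00 (subtract 2h to convert from UTC+2).
Xiulan in UTC: 08:30-11:00, 13:00-17:00 (subtract 2h to convert from UTC+2).
Noa in UTC: 08:30-11:00, 12:30-16:00 (subtract 2h to convert from UTC+2).
Vanya in UTC: 08:00-11:00, 14:00-18:30 (add 7h to convert from UTC-7).
Grace ∩ Xiulan: 08:30-10:00, 14:30-16:00.
Grace ∩ Xiulan ∩ Noa: 08:30-10:00, 14:30-16:00.
Grace ∩ Xiulan ∩ Noa ∩ Vanya: 08:30-10:00, 14:30-16:00.

08:30-10:00, 14:30-16:00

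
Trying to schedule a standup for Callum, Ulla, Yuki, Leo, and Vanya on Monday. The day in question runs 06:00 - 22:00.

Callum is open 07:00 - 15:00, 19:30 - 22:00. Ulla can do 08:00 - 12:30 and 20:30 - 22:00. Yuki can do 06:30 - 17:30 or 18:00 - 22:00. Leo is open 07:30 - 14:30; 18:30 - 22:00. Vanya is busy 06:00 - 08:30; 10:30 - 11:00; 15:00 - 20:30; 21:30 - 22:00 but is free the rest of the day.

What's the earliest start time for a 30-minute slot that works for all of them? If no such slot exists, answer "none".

Callum free: 07:00-15:00, 19:30-22:00.
Ulla free: 08:00-12:30, 20:30-22:00.
Yuki free: 06:30-17:30, 18:00-22:00.
Leo free: 07:30-14:30, 18:30-22:00.
Vanya free: 08:30-10:30, 11:00-15:00, 20:30-21:30 (invert busy blocks within the working day).
Callum ∩ Ulla: 08:00-12:30, 20:30-22:00.
Callum ∩ Ulla ∩ Yuki: 08:00-12:30, 20:30-22:00.
Callum ∩ Ulla ∩ Yuki ∩ Leo: 08:00-12:30, 20:30-22:00.
Callum ∩ Ulla ∩ Yuki ∩ Leo ∩ Vanya: 08:30-10:30, 11:00-12:30, 20:30-21:30.
The first common window of at least 30 minutes is 08:30-10:30, so the earliest start is 08:30.

08:30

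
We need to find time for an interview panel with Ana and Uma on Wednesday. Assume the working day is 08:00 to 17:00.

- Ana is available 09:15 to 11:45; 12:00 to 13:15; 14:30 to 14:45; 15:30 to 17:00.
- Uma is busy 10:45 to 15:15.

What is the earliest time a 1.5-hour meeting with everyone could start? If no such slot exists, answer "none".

09:15

Ana free: 09:15-11:45, 12:00-13:15, 14:30-14:45, 15:30-17:00.
Uma free: 08:00-10:45, 15:15-17:00 (invert busy blocks within the working day).
Ana ∩ Uma: 09:15-10:45, 15:30-17:00.
The first common window of at least 90 minutes is 09:15-10:45, so the earliest start is 09:15.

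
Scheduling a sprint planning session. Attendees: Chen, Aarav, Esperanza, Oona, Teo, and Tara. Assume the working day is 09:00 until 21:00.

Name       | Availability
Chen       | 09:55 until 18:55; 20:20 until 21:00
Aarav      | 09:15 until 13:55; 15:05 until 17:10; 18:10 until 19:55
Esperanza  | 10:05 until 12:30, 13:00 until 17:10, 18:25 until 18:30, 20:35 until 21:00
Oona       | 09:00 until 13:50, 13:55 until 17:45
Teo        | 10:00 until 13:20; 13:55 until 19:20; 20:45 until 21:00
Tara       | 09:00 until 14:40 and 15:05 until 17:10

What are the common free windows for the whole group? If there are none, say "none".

10:05-12:30, 13:00-13:20, 15:05-17:10

Chen ∩ Aarav: 09:55-13:55, 15:05-17:10, 18:10-18:55.
Chen ∩ Aarav ∩ Esperanza: 10:05-12:30, 13:00-13:55, 15:05-17:10, 18:25-18:30.
Chen ∩ Aarav ∩ Esperanza ∩ Oona: 10:05-12:30, 13:00-13:50, 15:05-17:10.
Chen ∩ Aarav ∩ Esperanza ∩ Oona ∩ Teo: 10:05-12:30, 13:00-13:20, 15:05-17:10.
Chen ∩ Aarav ∩ Esperanza ∩ Oona ∩ Teo ∩ Tara: 10:05-12:30, 13:00-13:20, 15:05-17:10.
So the common availability across everyone is 10:05-12:30, 13:00-13:20, 15:05-17:10.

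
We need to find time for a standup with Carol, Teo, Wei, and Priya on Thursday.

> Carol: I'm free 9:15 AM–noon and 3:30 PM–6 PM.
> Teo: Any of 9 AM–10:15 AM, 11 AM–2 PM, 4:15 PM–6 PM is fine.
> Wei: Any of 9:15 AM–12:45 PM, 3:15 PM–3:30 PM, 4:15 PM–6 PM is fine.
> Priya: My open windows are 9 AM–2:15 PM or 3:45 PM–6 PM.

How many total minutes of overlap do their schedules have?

225

Carol ∩ Teo: 09:15-10:15, 11:00-12:00, 16:15-18:00.
Carol ∩ Teo ∩ Wei: 09:15-10:15, 11:00-12:00, 16:15-18:00.
Carol ∩ Teo ∩ Wei ∩ Priya: 09:15-10:15, 11:00-12:00, 16:15-18:00.
Summing the common windows: 60 + 60 + 105 = 225 minutes.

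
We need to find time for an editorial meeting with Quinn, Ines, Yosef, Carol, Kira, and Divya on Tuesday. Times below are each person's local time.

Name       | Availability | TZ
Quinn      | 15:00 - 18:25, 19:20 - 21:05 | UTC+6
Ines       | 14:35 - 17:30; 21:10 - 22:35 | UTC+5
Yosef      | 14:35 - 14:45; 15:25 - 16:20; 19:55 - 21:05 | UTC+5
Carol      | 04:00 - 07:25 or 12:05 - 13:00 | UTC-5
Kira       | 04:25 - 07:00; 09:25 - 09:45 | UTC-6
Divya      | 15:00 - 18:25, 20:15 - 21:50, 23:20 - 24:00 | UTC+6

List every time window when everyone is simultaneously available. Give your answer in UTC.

Quinn in UTC: 09:00-12:25, 13:20-15:05 (subtract 6h to convert from UTC+6).
Ines in UTC: 09:35-12:30, 16:10-17:35 (subtract 5h to convert from UTC+5).
Yosef in UTC: 09:35-09:45, 10:25-11:20, 14:55-16:05 (subtract 5h to convert from UTC+5).
Carol in UTC: 09:00-12:25, 17:05-18:00 (add 5h to convert from UTC-5).
Kira in UTC: 10:25-13:00, 15:25-15:45 (add 6h to convert from UTC-6).
Divya in UTC: 09:00-12:25, 14:15-15:50, 17:20-18:00 (subtract 6h to convert from UTC+6).
Quinn ∩ Ines: 09:35-12:25.
Quinn ∩ Ines ∩ Yosef: 09:35-09:45, 10:25-11:20.
Quinn ∩ Ines ∩ Yosef ∩ Carol: 09:35-09:45, 10:25-11:20.
Quinn ∩ Ines ∩ Yosef ∩ Carol ∩ Kira: 10:25-11:20.
Quinn ∩ Ines ∩ Yosef ∩ Carol ∩ Kira ∩ Divya: 10:25-11:20.

10:25-11:20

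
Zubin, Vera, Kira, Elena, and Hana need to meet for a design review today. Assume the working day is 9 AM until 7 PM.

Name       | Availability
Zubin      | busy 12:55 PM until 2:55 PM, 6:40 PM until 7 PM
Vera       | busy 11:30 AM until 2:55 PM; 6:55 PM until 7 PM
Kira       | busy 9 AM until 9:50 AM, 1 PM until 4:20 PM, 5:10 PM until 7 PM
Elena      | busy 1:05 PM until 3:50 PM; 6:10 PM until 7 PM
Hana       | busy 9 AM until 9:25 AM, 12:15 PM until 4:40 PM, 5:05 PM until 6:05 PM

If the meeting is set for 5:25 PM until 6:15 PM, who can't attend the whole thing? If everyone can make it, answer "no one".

Zubin free: 09:00-12:55, 14:55-18:40 (invert busy blocks within the working day).
Vera free: 09:00-11:30, 14:55-18:55 (invert busy blocks within the working day).
Kira free: 09:50-13:00, 16:20-17:10 (invert busy blocks within the working day).
Elena free: 09:00-13:05, 15:50-18:10 (invert busy blocks within the working day).
Hana free: 09:25-12:15, 16:40-17:05, 18:05-19:00 (invert busy blocks within the working day).
Zubin: free for 17:25-18:15. Vera: free for 17:25-18:15. Kira: not fully free for 17:25-18:15. Elena: not fully free for 17:25-18:15. Hana: not fully free for 17:25-18:15.

Elena, Hana, Kira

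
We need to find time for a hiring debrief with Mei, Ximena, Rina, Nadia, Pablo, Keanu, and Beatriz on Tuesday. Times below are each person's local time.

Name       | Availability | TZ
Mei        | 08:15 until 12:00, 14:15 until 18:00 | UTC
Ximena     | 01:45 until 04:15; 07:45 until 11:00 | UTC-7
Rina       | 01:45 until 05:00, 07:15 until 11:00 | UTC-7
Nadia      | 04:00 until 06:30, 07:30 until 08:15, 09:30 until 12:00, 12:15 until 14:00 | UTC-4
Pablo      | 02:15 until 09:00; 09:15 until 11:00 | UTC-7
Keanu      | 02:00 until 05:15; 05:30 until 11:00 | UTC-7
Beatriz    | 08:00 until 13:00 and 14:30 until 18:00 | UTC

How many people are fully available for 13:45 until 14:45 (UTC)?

3

Mei in UTC: 08:15-12:00, 14:15-18:00.
Ximena in UTC: 08:45-11:15, 14:45-18:00 (add 7h to convert from UTC-7).
Rina in UTC: 08:45-12:00, 14:15-18:00 (add 7h to convert from UTC-7).
Nadia in UTC: 08:00-10:30, 11:30-12:15, 13:30-16:00, 16:15-18:00 (add 4h to convert from UTC-4).
Pablo in UTC: 09:15-16:00, 16:15-18:00 (add 7h to convert from UTC-7).
Keanu in UTC: 09:00-12:15, 12:30-18:00 (add 7h to convert from UTC-7).
Beatriz in UTC: 08:00-13:00, 14:30-18:00.
Nadia, Pablo, and Keanu can make the full 13:45-14:45 slot — that's 3.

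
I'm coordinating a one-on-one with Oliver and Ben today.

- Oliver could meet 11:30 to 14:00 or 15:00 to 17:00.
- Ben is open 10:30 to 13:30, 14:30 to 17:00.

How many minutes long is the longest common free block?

Oliver ∩ Ben: 11:30-13:30, 15:00-17:00.
So the common availability across everyone is 11:30-13:30, 15:00-17:00.
The longest is 11:30-13:30 at 120 minutes.

120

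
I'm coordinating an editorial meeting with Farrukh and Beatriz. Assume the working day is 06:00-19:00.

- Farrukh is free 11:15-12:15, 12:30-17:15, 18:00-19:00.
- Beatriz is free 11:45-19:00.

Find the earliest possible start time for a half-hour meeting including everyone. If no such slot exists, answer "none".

Farrukh ∩ Beatriz: 11:45-12:15, 12:30-17:15, 18:00-19:00.
So the common availability across everyone is 11:45-12:15, 12:30-17:15, 18:00-19:00.
The first common window of at least 30 minutes is 11:45-12:15, so the earliest start is 11:45.

11:45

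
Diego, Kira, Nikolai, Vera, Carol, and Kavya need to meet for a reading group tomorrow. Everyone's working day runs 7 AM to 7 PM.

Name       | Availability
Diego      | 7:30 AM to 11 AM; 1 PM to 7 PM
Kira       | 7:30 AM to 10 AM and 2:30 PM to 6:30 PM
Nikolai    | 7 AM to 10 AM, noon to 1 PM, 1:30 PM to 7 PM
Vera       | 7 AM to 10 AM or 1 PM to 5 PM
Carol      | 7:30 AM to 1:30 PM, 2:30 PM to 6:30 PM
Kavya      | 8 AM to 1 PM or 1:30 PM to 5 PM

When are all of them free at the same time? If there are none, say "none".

08:00-10:00, 14:30-17:00

Diego ∩ Kira: 07:30-10:00, 14:30-18:30.
Diego ∩ Kira ∩ Nikolai: 07:30-10:00, 14:30-18:30.
Diego ∩ Kira ∩ Nikolai ∩ Vera: 07:30-10:00, 14:30-17:00.
Diego ∩ Kira ∩ Nikolai ∩ Vera ∩ Carol: 07:30-10:00, 14:30-17:00.
Diego ∩ Kira ∩ Nikolai ∩ Vera ∩ Carol ∩ Kavya: 08:00-10:00, 14:30-17:00.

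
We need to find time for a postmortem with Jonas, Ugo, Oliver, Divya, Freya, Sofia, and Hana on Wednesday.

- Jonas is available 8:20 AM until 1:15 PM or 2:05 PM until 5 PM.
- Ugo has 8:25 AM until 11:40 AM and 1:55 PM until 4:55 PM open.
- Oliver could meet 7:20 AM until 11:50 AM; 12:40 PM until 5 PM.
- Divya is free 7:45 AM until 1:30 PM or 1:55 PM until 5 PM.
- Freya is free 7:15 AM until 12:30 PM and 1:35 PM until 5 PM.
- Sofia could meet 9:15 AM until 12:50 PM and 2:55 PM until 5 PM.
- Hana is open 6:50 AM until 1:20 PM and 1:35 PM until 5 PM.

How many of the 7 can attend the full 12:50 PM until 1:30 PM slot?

2

Oliver and Divya can make the full 12:50-13:30 slot — that's 2.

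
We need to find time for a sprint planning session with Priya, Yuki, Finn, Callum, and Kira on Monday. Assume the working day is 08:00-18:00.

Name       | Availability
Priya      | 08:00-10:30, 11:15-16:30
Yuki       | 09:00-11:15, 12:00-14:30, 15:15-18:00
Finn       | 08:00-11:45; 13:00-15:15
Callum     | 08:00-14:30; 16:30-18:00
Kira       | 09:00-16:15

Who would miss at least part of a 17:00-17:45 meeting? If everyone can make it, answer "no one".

Finn, Kira, Priya

Priya: not fully free for 17:00-17:45. Yuki: free for 17:00-17:45. Finn: not fully free for 17:00-17:45. Callum: free for 17:00-17:45. Kira: not fully free for 17:00-17:45.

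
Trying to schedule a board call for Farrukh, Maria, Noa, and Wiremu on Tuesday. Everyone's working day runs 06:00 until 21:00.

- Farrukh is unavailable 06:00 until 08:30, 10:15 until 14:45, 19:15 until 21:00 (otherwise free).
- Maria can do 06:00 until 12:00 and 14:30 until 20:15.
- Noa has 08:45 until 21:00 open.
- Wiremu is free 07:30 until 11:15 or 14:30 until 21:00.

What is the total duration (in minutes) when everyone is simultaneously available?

360

Farrukh free: 08:30-10:15, 14:45-19:15 (invert busy blocks within the working day).
Maria free: 06:00-12:00, 14:30-20:15.
Noa free: 08:45-21:00.
Wiremu free: 07:30-11:15, 14:30-21:00.
Farrukh ∩ Maria: 08:30-10:15, 14:45-19:15.
Farrukh ∩ Maria ∩ Noa: 08:45-10:15, 14:45-19:15.
Farrukh ∩ Maria ∩ Noa ∩ Wiremu: 08:45-10:15, 14:45-19:15.
Summing the common windows: 90 + 270 = 360 minutes.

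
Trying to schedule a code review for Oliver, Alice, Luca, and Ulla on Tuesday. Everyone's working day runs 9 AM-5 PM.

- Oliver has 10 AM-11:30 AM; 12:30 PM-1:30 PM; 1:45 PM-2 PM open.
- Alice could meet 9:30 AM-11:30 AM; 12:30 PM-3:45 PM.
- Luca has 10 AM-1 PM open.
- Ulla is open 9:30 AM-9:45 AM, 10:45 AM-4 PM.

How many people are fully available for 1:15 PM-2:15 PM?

2

Alice and Ulla can make the full 13:15-14:15 slot — that's 2.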